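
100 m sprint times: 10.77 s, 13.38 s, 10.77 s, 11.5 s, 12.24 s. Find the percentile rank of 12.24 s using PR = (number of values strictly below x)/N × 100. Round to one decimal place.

60.0

N = 5.
Strictly below 12.24: 3. Equal to 12.24: 1.
PR = 3/5 × 100 = 60.0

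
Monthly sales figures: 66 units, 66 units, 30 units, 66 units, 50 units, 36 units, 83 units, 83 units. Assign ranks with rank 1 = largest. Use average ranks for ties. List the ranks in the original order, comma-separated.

Sorted (descending): 83, 83, 66, 66, 66, 50, 36, 30
The 2 values of 83 occupy positions 1–2 → average rank (1+2)/2 = 1.5.
The 3 values of 66 occupy positions 3–5 → average rank 4.

4, 4, 8, 4, 6, 7, 1.5, 1.5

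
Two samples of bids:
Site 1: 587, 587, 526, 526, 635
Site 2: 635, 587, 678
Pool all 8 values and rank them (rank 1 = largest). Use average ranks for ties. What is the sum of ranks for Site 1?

Sorted (descending): 678, 635, 635, 587, 587, 587, 526, 526
The 2 values of 635 occupy positions 2–3 → average rank (2+3)/2 = 2.5.
The 3 values of 587 occupy positions 4–6 → average rank 5.
The 2 values of 526 occupy positions 7–8 → average rank (7+8)/2 = 7.5.
Site 1 values → pooled ranks: 587→5, 587→5, 526→7.5, 526→7.5, 635→2.5
Rank sum = 5 + 5 + 7.5 + 7.5 + 2.5 = 27.5

27.5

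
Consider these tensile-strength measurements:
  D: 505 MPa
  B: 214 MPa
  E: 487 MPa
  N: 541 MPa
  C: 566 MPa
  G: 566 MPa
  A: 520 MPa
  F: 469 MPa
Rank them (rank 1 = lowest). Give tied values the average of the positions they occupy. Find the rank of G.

7.5

Sorted (ascending): 214, 469, 487, 505, 520, 541, 566, 566
The 2 values of 566 occupy positions 7–8 → average rank (7+8)/2 = 7.5.
G has value 566 MPa → rank 7.5.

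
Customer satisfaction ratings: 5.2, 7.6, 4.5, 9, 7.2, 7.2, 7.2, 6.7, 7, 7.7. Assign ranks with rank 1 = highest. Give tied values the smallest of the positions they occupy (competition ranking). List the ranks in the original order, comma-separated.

9, 3, 10, 1, 4, 4, 4, 8, 7, 2

Sorted (descending): 9, 7.7, 7.6, 7.2, 7.2, 7.2, 7, 6.7, 5.2, 4.5
The 3 values of 7.2 occupy positions 4–6 → each gets rank 4.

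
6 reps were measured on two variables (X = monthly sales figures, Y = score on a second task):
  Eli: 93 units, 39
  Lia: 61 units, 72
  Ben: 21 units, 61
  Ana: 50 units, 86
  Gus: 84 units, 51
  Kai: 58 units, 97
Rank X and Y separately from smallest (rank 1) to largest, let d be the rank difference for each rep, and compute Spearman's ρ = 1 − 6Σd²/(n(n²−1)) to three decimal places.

-0.600

Ranks of variable 1: 6, 4, 1, 2, 5, 3
Ranks of variable 2: 1, 4, 3, 5, 2, 6
d = r₁ − r₂: 5, 0, -2, -3, 3, -3
d²: 25, 0, 4, 9, 9, 9; Σd² = 56
ρ = 1 − 6·56/(6·35) = 1 − 336/210 = -0.600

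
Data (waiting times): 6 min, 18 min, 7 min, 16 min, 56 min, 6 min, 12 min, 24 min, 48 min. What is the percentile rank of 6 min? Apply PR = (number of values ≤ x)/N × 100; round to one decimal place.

22.2

N = 9.
Strictly below 6: 0. Equal to 6: 2.
PR = 2/9 × 100 = 22.2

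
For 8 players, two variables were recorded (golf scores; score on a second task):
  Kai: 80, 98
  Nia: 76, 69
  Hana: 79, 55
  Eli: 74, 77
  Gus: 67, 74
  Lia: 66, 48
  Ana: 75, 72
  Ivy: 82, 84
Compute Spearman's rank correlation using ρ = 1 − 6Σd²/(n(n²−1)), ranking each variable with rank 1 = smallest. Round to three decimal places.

Ranks of variable 1: 7, 5, 6, 3, 2, 1, 4, 8
Ranks of variable 2: 8, 3, 2, 6, 5, 1, 4, 7
d = r₁ − r₂: -1, 2, 4, -3, -3, 0, 0, 1
d²: 1, 4, 16, 9, 9, 0, 0, 1; Σd² = 40
ρ = 1 − 6·40/(8·63) = 1 − 240/504 = 0.524

0.524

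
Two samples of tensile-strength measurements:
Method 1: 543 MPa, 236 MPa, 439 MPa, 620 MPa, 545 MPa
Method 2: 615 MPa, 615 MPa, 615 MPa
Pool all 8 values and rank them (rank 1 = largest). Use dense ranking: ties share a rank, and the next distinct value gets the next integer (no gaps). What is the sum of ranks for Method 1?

Sorted (descending): 620, 615, 615, 615, 545, 543, 439, 236
The 3 values of 615 share dense rank 2.
Remaining distinct values take the next consecutive integers.
Method 1 values → pooled ranks: 543→4, 236→6, 439→5, 620→1, 545→3
Rank sum = 4 + 6 + 5 + 1 + 3 = 19

19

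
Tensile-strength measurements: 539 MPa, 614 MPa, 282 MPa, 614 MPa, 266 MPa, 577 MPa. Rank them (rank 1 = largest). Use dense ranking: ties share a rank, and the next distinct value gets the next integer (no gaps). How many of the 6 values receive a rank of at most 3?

4

Sorted (descending): 614, 614, 577, 539, 282, 266
The 2 values of 614 share dense rank 1.
Remaining distinct values take the next consecutive integers.
Ranks ≤ 3: {1, 1, 2, 3} → 4 values.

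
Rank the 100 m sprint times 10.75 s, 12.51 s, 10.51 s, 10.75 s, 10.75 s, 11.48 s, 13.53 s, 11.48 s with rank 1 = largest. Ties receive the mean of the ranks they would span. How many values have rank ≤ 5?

4

Sorted (descending): 13.53, 12.51, 11.48, 11.48, 10.75, 10.75, 10.75, 10.51
The 2 values of 11.48 occupy positions 3–4 → average rank (3+4)/2 = 3.5.
The 3 values of 10.75 occupy positions 5–7 → average rank 6.
Ranks ≤ 5: {1, 2, 3.5, 3.5} → 4 values.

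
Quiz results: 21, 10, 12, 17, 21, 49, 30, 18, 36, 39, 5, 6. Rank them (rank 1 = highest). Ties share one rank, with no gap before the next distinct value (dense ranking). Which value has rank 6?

Sorted (descending): 49, 39, 36, 30, 21, 21, 18, 17, 12, 10, 6, 5
The 2 values of 21 share dense rank 5.
Remaining distinct values take the next consecutive integers.
Rank 6 → value 18.

18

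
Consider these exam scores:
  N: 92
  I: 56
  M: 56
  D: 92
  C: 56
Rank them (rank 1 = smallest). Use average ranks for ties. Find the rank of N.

4.5

Sorted (ascending): 56, 56, 56, 92, 92
The 3 values of 56 occupy positions 1–3 → average rank 2.
The 2 values of 92 occupy positions 4–5 → average rank (4+5)/2 = 4.5.
N has value 92 → rank 4.5.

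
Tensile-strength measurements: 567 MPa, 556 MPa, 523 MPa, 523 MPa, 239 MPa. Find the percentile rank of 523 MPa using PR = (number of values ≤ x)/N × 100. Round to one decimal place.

N = 5.
Strictly below 523: 1. Equal to 523: 2.
PR = 3/5 × 100 = 60.0

60.0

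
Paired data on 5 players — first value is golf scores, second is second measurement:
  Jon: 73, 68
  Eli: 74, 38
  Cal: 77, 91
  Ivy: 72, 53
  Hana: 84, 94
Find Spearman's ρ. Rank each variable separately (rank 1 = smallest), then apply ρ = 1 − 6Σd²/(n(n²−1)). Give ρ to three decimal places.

Ranks of variable 1: 2, 3, 4, 1, 5
Ranks of variable 2: 3, 1, 4, 2, 5
d = r₁ − r₂: -1, 2, 0, -1, 0
d²: 1, 4, 0, 1, 0; Σd² = 6
ρ = 1 − 6·6/(5·24) = 1 − 36/120 = 0.700

0.700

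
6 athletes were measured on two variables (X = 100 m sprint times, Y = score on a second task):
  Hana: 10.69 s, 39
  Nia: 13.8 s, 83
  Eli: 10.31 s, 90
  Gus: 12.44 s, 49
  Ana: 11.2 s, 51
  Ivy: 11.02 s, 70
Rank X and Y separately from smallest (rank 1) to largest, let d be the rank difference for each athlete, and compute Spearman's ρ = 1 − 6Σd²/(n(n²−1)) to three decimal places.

-0.086

Ranks of variable 1: 2, 6, 1, 5, 4, 3
Ranks of variable 2: 1, 5, 6, 2, 3, 4
d = r₁ − r₂: 1, 1, -5, 3, 1, -1
d²: 1, 1, 25, 9, 1, 1; Σd² = 38
ρ = 1 − 6·38/(6·35) = 1 − 228/210 = -0.086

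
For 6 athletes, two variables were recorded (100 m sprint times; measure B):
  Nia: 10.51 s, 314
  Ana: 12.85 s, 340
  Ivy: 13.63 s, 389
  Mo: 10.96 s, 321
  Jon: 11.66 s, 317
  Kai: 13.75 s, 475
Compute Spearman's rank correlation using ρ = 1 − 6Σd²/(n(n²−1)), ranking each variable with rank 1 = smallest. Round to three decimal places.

0.943

Ranks of variable 1: 1, 4, 5, 2, 3, 6
Ranks of variable 2: 1, 4, 5, 3, 2, 6
d = r₁ − r₂: 0, 0, 0, -1, 1, 0
d²: 0, 0, 0, 1, 1, 0; Σd² = 2
ρ = 1 − 6·2/(6·35) = 1 − 12/210 = 0.943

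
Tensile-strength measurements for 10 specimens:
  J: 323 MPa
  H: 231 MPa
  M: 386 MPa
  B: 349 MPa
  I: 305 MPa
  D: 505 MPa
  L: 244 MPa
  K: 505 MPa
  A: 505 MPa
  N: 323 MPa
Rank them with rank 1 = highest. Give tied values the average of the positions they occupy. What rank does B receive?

5

Sorted (descending): 505, 505, 505, 386, 349, 323, 323, 305, 244, 231
The 3 values of 505 occupy positions 1–3 → average rank 2.
The 2 values of 323 occupy positions 6–7 → average rank (6+7)/2 = 6.5.
B has value 349 MPa → rank 5.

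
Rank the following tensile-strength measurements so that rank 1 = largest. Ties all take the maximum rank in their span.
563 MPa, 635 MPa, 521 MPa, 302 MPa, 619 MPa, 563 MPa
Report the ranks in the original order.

4, 1, 5, 6, 2, 4

Sorted (descending): 635, 619, 563, 563, 521, 302
The 2 values of 563 occupy positions 3–4 → each gets rank 4.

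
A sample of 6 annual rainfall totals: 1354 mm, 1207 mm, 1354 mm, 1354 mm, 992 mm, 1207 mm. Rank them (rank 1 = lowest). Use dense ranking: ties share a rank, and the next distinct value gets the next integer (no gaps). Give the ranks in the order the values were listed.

3, 2, 3, 3, 1, 2

Sorted (ascending): 992, 1207, 1207, 1354, 1354, 1354
The 2 values of 1207 share dense rank 2.
The 3 values of 1354 share dense rank 3.
Remaining distinct values take the next consecutive integers.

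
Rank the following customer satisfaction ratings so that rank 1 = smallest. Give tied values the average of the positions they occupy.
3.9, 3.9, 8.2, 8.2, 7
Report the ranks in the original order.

1.5, 1.5, 4.5, 4.5, 3

Sorted (ascending): 3.9, 3.9, 7, 8.2, 8.2
The 2 values of 3.9 occupy positions 1–2 → average rank (1+2)/2 = 1.5.
The 2 values of 8.2 occupy positions 4–5 → average rank (4+5)/2 = 4.5.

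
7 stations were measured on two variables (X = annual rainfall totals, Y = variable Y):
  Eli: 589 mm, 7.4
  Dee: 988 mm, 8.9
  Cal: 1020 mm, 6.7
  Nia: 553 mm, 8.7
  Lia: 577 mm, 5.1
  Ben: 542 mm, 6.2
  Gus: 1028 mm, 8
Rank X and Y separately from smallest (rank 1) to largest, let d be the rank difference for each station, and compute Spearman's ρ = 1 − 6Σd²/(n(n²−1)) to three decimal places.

0.321

Ranks of variable 1: 4, 5, 6, 2, 3, 1, 7
Ranks of variable 2: 4, 7, 3, 6, 1, 2, 5
d = r₁ − r₂: 0, -2, 3, -4, 2, -1, 2
d²: 0, 4, 9, 16, 4, 1, 4; Σd² = 38
ρ = 1 − 6·38/(7·48) = 1 − 228/336 = 0.321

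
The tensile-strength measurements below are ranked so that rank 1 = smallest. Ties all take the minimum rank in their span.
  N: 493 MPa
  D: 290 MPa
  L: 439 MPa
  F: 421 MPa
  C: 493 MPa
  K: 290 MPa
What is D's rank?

1

Sorted (ascending): 290, 290, 421, 439, 493, 493
The 2 values of 290 occupy positions 1–2 → each gets rank 1.
The 2 values of 493 occupy positions 5–6 → each gets rank 5.
D has value 290 MPa → rank 1.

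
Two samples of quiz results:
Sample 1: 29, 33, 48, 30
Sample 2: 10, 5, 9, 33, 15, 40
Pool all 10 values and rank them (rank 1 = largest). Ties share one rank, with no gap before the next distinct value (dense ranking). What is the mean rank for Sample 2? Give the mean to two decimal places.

5.83

Sorted (descending): 48, 40, 33, 33, 30, 29, 15, 10, 9, 5
The 2 values of 33 share dense rank 3.
Remaining distinct values take the next consecutive integers.
Sample 2 values → pooled ranks: 10→7, 5→9, 9→8, 33→3, 15→6, 40→2
Mean rank = (7 + 9 + 8 + 3 + 6 + 2) / 6 = 5.83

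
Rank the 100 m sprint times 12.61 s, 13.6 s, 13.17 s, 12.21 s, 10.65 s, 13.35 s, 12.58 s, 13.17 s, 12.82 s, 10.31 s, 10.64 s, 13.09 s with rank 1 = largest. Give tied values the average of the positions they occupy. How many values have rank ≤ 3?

Sorted (descending): 13.6, 13.35, 13.17, 13.17, 13.09, 12.82, 12.61, 12.58, 12.21, 10.65, 10.64, 10.31
The 2 values of 13.17 occupy positions 3–4 → average rank (3+4)/2 = 3.5.
Ranks ≤ 3: {1, 2} → 2 values.

2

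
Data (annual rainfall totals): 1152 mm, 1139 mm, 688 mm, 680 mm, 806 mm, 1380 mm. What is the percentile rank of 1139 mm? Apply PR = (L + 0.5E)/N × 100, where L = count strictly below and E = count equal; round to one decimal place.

58.3

N = 6.
Strictly below 1139: 3. Equal to 1139: 1.
PR = (3 + 0.5·1)/6 × 100 = 58.3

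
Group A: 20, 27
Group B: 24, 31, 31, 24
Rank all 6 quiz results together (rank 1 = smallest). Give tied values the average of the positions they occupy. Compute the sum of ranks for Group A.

Sorted (ascending): 20, 24, 24, 27, 31, 31
The 2 values of 24 occupy positions 2–3 → average rank (2+3)/2 = 2.5.
The 2 values of 31 occupy positions 5–6 → average rank (5+6)/2 = 5.5.
Group A values → pooled ranks: 20→1, 27→4
Rank sum = 1 + 4 = 5

5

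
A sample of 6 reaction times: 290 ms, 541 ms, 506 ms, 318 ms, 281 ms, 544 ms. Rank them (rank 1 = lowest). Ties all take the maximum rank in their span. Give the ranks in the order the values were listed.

Sorted (ascending): 281, 290, 318, 506, 541, 544
No ties — each value takes its position as its rank.

2, 5, 4, 3, 1, 6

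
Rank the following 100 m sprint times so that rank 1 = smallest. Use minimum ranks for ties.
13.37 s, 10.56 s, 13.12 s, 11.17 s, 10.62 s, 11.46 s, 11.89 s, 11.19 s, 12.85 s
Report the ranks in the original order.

Sorted (ascending): 10.56, 10.62, 11.17, 11.19, 11.46, 11.89, 12.85, 13.12, 13.37
No ties — each value takes its position as its rank.

9, 1, 8, 3, 2, 5, 6, 4, 7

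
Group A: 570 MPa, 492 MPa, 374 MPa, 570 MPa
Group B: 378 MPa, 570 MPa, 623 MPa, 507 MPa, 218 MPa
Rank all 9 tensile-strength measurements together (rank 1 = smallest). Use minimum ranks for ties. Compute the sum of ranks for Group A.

Sorted (ascending): 218, 374, 378, 492, 507, 570, 570, 570, 623
The 3 values of 570 occupy positions 6–8 → each gets rank 6.
Group A values → pooled ranks: 570→6, 492→4, 374→2, 570→6
Rank sum = 6 + 4 + 2 + 6 = 18

18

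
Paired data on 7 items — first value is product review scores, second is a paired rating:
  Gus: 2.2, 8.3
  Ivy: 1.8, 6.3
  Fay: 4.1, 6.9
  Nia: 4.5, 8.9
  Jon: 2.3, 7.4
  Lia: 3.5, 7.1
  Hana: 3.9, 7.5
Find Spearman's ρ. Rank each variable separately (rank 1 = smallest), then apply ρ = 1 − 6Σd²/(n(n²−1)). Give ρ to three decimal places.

0.393

Ranks of variable 1: 2, 1, 6, 7, 3, 4, 5
Ranks of variable 2: 6, 1, 2, 7, 4, 3, 5
d = r₁ − r₂: -4, 0, 4, 0, -1, 1, 0
d²: 16, 0, 16, 0, 1, 1, 0; Σd² = 34
ρ = 1 − 6·34/(7·48) = 1 − 204/336 = 0.393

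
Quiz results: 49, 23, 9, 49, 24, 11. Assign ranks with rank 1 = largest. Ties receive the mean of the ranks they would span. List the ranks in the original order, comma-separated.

1.5, 4, 6, 1.5, 3, 5

Sorted (descending): 49, 49, 24, 23, 11, 9
The 2 values of 49 occupy positions 1–2 → average rank (1+2)/2 = 1.5.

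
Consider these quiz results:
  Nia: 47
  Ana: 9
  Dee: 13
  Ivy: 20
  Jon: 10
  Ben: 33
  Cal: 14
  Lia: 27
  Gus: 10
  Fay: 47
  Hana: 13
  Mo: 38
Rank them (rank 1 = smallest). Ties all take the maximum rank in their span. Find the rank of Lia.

Sorted (ascending): 9, 10, 10, 13, 13, 14, 20, 27, 33, 38, 47, 47
The 2 values of 10 occupy positions 2–3 → each gets rank 3.
The 2 values of 13 occupy positions 4–5 → each gets rank 5.
The 2 values of 47 occupy positions 11–12 → each gets rank 12.
Lia has value 27 → rank 8.

8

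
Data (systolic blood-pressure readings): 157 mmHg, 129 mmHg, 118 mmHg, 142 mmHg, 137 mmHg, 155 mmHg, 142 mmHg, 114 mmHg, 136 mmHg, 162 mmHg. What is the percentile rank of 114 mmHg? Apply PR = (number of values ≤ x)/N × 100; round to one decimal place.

10.0

N = 10.
Strictly below 114: 0. Equal to 114: 1.
PR = 1/10 × 100 = 10.0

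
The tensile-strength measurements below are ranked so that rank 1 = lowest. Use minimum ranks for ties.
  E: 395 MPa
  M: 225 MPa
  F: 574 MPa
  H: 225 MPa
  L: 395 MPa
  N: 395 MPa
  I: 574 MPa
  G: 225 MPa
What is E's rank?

4

Sorted (ascending): 225, 225, 225, 395, 395, 395, 574, 574
The 3 values of 225 occupy positions 1–3 → each gets rank 1.
The 3 values of 395 occupy positions 4–6 → each gets rank 4.
The 2 values of 574 occupy positions 7–8 → each gets rank 7.
E has value 395 MPa → rank 4.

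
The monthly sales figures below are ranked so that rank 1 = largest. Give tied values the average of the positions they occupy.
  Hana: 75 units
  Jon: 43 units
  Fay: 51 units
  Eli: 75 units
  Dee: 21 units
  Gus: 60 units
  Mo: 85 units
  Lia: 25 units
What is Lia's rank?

7

Sorted (descending): 85, 75, 75, 60, 51, 43, 25, 21
The 2 values of 75 occupy positions 2–3 → average rank (2+3)/2 = 2.5.
Lia has value 25 units → rank 7.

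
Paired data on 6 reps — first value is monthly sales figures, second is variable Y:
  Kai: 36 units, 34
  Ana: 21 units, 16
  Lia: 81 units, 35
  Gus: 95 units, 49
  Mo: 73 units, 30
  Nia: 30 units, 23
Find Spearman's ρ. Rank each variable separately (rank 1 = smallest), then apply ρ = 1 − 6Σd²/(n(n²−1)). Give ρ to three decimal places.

Ranks of variable 1: 3, 1, 5, 6, 4, 2
Ranks of variable 2: 4, 1, 5, 6, 3, 2
d = r₁ − r₂: -1, 0, 0, 0, 1, 0
d²: 1, 0, 0, 0, 1, 0; Σd² = 2
ρ = 1 − 6·2/(6·35) = 1 − 12/210 = 0.943

0.943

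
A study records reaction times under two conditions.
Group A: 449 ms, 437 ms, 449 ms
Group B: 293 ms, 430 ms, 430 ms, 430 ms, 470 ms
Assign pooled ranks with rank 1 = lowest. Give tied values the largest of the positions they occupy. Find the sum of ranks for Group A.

19

Sorted (ascending): 293, 430, 430, 430, 437, 449, 449, 470
The 3 values of 430 occupy positions 2–4 → each gets rank 4.
The 2 values of 449 occupy positions 6–7 → each gets rank 7.
Group A values → pooled ranks: 449→7, 437→5, 449→7
Rank sum = 7 + 5 + 7 = 19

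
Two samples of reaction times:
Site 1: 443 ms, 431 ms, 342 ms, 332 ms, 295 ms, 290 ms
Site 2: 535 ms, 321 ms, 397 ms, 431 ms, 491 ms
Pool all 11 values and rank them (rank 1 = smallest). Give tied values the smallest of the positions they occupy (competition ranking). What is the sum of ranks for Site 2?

37

Sorted (ascending): 290, 295, 321, 332, 342, 397, 431, 431, 443, 491, 535
The 2 values of 431 occupy positions 7–8 → each gets rank 7.
Site 2 values → pooled ranks: 535→11, 321→3, 397→6, 431→7, 491→10
Rank sum = 11 + 3 + 6 + 7 + 10 = 37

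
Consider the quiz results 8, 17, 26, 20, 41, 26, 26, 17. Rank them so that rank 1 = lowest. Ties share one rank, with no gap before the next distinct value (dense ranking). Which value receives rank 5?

41

Sorted (ascending): 8, 17, 17, 20, 26, 26, 26, 41
The 2 values of 17 share dense rank 2.
The 3 values of 26 share dense rank 4.
Remaining distinct values take the next consecutive integers.
Rank 5 → value 41.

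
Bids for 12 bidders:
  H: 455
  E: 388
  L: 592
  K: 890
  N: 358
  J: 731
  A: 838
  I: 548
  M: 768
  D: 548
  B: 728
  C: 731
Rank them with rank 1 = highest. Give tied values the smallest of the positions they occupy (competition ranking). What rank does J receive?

Sorted (descending): 890, 838, 768, 731, 731, 728, 592, 548, 548, 455, 388, 358
The 2 values of 731 occupy positions 4–5 → each gets rank 4.
The 2 values of 548 occupy positions 8–9 → each gets rank 8.
J has value 731 → rank 4.

4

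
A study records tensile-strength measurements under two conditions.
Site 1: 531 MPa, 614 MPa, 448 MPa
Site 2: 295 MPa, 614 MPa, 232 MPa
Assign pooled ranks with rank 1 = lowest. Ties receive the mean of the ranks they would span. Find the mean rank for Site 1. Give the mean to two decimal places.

Sorted (ascending): 232, 295, 448, 531, 614, 614
The 2 values of 614 occupy positions 5–6 → average rank (5+6)/2 = 5.5.
Site 1 values → pooled ranks: 531→4, 614→5.5, 448→3
Mean rank = (4 + 5.5 + 3) / 3 = 4.17

4.17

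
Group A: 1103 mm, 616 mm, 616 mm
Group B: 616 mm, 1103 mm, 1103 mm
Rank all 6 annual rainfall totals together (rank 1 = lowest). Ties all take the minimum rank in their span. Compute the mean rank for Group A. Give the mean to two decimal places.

2.00

Sorted (ascending): 616, 616, 616, 1103, 1103, 1103
The 3 values of 616 occupy positions 1–3 → each gets rank 1.
The 3 values of 1103 occupy positions 4–6 → each gets rank 4.
Group A values → pooled ranks: 1103→4, 616→1, 616→1
Mean rank = (4 + 1 + 1) / 3 = 2.00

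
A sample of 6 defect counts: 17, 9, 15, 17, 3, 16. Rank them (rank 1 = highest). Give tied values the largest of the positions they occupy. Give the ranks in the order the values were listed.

Sorted (descending): 17, 17, 16, 15, 9, 3
The 2 values of 17 occupy positions 1–2 → each gets rank 2.

2, 5, 4, 2, 6, 3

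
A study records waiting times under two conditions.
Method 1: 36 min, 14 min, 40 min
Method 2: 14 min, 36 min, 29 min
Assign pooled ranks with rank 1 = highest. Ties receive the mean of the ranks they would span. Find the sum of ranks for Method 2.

Sorted (descending): 40, 36, 36, 29, 14, 14
The 2 values of 36 occupy positions 2–3 → average rank (2+3)/2 = 2.5.
The 2 values of 14 occupy positions 5–6 → average rank (5+6)/2 = 5.5.
Method 2 values → pooled ranks: 14→5.5, 36→2.5, 29→4
Rank sum = 5.5 + 2.5 + 4 = 12

12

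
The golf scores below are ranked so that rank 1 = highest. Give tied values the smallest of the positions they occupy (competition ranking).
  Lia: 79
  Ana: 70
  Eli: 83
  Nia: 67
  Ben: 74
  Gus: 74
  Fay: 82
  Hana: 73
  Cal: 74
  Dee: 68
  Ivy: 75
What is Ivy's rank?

Sorted (descending): 83, 82, 79, 75, 74, 74, 74, 73, 70, 68, 67
The 3 values of 74 occupy positions 5–7 → each gets rank 5.
Ivy has value 75 → rank 4.

4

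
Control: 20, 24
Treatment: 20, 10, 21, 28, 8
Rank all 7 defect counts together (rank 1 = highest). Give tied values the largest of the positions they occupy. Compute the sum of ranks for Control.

Sorted (descending): 28, 24, 21, 20, 20, 10, 8
The 2 values of 20 occupy positions 4–5 → each gets rank 5.
Control values → pooled ranks: 20→5, 24→2
Rank sum = 5 + 2 = 7

7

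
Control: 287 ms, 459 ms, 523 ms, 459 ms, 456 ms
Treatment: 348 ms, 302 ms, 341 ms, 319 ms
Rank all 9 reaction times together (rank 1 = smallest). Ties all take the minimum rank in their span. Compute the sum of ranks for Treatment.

14

Sorted (ascending): 287, 302, 319, 341, 348, 456, 459, 459, 523
The 2 values of 459 occupy positions 7–8 → each gets rank 7.
Treatment values → pooled ranks: 348→5, 302→2, 341→4, 319→3
Rank sum = 5 + 2 + 4 + 3 = 14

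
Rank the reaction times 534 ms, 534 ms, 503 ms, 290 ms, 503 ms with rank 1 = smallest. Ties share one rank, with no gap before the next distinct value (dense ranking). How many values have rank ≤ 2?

Sorted (ascending): 290, 503, 503, 534, 534
The 2 values of 503 share dense rank 2.
The 2 values of 534 share dense rank 3.
Remaining distinct values take the next consecutive integers.
Ranks ≤ 2: {1, 2, 2} → 3 values.

3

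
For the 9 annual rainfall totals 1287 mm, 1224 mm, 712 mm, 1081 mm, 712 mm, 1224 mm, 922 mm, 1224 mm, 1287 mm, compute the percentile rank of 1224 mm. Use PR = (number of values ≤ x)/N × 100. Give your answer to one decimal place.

77.8

N = 9.
Strictly below 1224: 4. Equal to 1224: 3.
PR = 7/9 × 100 = 77.8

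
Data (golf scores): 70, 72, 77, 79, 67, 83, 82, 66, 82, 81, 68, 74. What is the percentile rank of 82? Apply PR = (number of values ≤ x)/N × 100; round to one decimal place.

91.7

N = 12.
Strictly below 82: 9. Equal to 82: 2.
PR = 11/12 × 100 = 91.7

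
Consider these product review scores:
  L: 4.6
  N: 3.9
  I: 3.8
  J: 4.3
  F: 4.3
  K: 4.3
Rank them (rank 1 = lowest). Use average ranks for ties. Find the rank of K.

4

Sorted (ascending): 3.8, 3.9, 4.3, 4.3, 4.3, 4.6
The 3 values of 4.3 occupy positions 3–5 → average rank 4.
K has value 4.3 → rank 4.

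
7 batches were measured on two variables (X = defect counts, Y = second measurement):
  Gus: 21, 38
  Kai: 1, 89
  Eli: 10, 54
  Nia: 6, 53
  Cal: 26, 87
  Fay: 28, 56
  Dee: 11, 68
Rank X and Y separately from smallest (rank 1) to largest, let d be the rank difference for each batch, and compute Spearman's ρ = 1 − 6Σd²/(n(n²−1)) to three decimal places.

-0.107

Ranks of variable 1: 5, 1, 3, 2, 6, 7, 4
Ranks of variable 2: 1, 7, 3, 2, 6, 4, 5
d = r₁ − r₂: 4, -6, 0, 0, 0, 3, -1
d²: 16, 36, 0, 0, 0, 9, 1; Σd² = 62
ρ = 1 − 6·62/(7·48) = 1 − 372/336 = -0.107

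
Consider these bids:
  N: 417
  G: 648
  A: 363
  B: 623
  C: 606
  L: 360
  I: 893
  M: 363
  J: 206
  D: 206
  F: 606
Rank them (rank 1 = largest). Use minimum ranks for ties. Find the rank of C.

4

Sorted (descending): 893, 648, 623, 606, 606, 417, 363, 363, 360, 206, 206
The 2 values of 606 occupy positions 4–5 → each gets rank 4.
The 2 values of 363 occupy positions 7–8 → each gets rank 7.
The 2 values of 206 occupy positions 10–11 → each gets rank 10.
C has value 606 → rank 4.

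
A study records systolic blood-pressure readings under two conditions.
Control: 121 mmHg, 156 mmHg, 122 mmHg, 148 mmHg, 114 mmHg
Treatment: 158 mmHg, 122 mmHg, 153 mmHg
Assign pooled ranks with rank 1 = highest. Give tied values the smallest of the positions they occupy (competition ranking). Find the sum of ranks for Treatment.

9

Sorted (descending): 158, 156, 153, 148, 122, 122, 121, 114
The 2 values of 122 occupy positions 5–6 → each gets rank 5.
Treatment values → pooled ranks: 158→1, 122→5, 153→3
Rank sum = 1 + 5 + 3 = 9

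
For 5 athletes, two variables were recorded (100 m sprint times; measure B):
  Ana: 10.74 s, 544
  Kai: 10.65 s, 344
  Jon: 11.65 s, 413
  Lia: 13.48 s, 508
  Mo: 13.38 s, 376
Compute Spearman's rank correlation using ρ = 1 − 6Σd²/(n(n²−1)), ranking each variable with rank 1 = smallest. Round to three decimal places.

0.300

Ranks of variable 1: 2, 1, 3, 5, 4
Ranks of variable 2: 5, 1, 3, 4, 2
d = r₁ − r₂: -3, 0, 0, 1, 2
d²: 9, 0, 0, 1, 4; Σd² = 14
ρ = 1 − 6·14/(5·24) = 1 − 84/120 = 0.300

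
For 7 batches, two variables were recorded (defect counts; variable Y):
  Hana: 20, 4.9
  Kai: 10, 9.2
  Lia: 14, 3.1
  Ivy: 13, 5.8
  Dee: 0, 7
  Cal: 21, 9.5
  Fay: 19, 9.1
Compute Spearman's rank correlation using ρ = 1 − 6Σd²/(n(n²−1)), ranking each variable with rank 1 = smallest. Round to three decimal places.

0.107

Ranks of variable 1: 6, 2, 4, 3, 1, 7, 5
Ranks of variable 2: 2, 6, 1, 3, 4, 7, 5
d = r₁ − r₂: 4, -4, 3, 0, -3, 0, 0
d²: 16, 16, 9, 0, 9, 0, 0; Σd² = 50
ρ = 1 − 6·50/(7·48) = 1 − 300/336 = 0.107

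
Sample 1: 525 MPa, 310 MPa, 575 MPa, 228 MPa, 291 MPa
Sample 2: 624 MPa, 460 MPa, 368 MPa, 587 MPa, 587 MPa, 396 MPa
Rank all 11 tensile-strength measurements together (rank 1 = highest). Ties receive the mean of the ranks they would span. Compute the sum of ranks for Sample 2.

Sorted (descending): 624, 587, 587, 575, 525, 460, 396, 368, 310, 291, 228
The 2 values of 587 occupy positions 2–3 → average rank (2+3)/2 = 2.5.
Sample 2 values → pooled ranks: 624→1, 460→6, 368→8, 587→2.5, 587→2.5, 396→7
Rank sum = 1 + 6 + 8 + 2.5 + 2.5 + 7 = 27

27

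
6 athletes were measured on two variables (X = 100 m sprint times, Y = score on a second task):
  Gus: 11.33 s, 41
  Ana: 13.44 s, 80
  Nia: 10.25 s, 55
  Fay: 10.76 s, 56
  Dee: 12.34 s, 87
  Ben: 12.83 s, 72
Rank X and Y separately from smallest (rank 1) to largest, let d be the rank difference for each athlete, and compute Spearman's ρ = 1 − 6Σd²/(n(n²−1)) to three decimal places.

Ranks of variable 1: 3, 6, 1, 2, 4, 5
Ranks of variable 2: 1, 5, 2, 3, 6, 4
d = r₁ − r₂: 2, 1, -1, -1, -2, 1
d²: 4, 1, 1, 1, 4, 1; Σd² = 12
ρ = 1 − 6·12/(6·35) = 1 − 72/210 = 0.657

0.657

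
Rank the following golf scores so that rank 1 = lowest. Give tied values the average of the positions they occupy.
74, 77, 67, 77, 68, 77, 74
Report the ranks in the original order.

3.5, 6, 1, 6, 2, 6, 3.5

Sorted (ascending): 67, 68, 74, 74, 77, 77, 77
The 2 values of 74 occupy positions 3–4 → average rank (3+4)/2 = 3.5.
The 3 values of 77 occupy positions 5–7 → average rank 6.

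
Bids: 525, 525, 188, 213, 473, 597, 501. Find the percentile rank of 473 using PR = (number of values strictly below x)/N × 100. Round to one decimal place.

N = 7.
Strictly below 473: 2. Equal to 473: 1.
PR = 2/7 × 100 = 28.6

28.6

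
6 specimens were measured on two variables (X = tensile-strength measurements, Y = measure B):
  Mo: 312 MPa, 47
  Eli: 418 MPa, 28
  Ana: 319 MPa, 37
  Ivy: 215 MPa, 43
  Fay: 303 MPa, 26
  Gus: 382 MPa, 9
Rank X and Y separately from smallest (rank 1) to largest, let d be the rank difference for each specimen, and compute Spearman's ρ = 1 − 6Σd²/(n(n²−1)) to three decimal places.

Ranks of variable 1: 3, 6, 4, 1, 2, 5
Ranks of variable 2: 6, 3, 4, 5, 2, 1
d = r₁ − r₂: -3, 3, 0, -4, 0, 4
d²: 9, 9, 0, 16, 0, 16; Σd² = 50
ρ = 1 − 6·50/(6·35) = 1 − 300/210 = -0.429

-0.429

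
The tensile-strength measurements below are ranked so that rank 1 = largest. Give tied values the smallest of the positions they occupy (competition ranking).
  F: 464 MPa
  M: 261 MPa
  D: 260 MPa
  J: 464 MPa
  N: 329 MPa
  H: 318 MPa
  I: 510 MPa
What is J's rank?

2

Sorted (descending): 510, 464, 464, 329, 318, 261, 260
The 2 values of 464 occupy positions 2–3 → each gets rank 2.
J has value 464 MPa → rank 2.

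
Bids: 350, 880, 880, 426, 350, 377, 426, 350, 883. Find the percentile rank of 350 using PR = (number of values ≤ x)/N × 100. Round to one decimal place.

33.3

N = 9.
Strictly below 350: 0. Equal to 350: 3.
PR = 3/9 × 100 = 33.3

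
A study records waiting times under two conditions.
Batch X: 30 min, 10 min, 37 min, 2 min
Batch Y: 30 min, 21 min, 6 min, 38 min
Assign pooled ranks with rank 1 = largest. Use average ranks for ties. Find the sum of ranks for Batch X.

Sorted (descending): 38, 37, 30, 30, 21, 10, 6, 2
The 2 values of 30 occupy positions 3–4 → average rank (3+4)/2 = 3.5.
Batch X values → pooled ranks: 30→3.5, 10→6, 37→2, 2→8
Rank sum = 3.5 + 6 + 2 + 8 = 19.5

19.5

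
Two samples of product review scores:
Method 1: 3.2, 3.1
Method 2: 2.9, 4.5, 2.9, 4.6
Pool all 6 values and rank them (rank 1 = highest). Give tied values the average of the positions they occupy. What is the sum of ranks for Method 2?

14

Sorted (descending): 4.6, 4.5, 3.2, 3.1, 2.9, 2.9
The 2 values of 2.9 occupy positions 5–6 → average rank (5+6)/2 = 5.5.
Method 2 values → pooled ranks: 2.9→5.5, 4.5→2, 2.9→5.5, 4.6→1
Rank sum = 5.5 + 2 + 5.5 + 1 = 14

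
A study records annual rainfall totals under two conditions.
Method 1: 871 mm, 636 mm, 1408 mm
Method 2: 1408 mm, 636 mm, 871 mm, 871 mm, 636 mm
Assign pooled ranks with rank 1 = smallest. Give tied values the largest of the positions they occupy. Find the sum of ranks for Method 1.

Sorted (ascending): 636, 636, 636, 871, 871, 871, 1408, 1408
The 3 values of 636 occupy positions 1–3 → each gets rank 3.
The 3 values of 871 occupy positions 4–6 → each gets rank 6.
The 2 values of 1408 occupy positions 7–8 → each gets rank 8.
Method 1 values → pooled ranks: 871→6, 636→3, 1408→8
Rank sum = 6 + 3 + 8 = 17

17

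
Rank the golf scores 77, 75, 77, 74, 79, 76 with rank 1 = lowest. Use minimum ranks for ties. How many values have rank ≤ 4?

Sorted (ascending): 74, 75, 76, 77, 77, 79
The 2 values of 77 occupy positions 4–5 → each gets rank 4.
Ranks ≤ 4: {1, 2, 3, 4, 4} → 5 values.

5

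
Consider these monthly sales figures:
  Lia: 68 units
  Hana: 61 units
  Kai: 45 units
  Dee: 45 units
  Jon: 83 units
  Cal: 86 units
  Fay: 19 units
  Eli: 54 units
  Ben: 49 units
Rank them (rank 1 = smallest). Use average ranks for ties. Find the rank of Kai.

2.5

Sorted (ascending): 19, 45, 45, 49, 54, 61, 68, 83, 86
The 2 values of 45 occupy positions 2–3 → average rank (2+3)/2 = 2.5.
Kai has value 45 units → rank 2.5.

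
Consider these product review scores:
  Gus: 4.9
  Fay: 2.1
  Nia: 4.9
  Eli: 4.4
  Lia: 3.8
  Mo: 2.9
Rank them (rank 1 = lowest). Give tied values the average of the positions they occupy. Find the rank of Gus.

5.5

Sorted (ascending): 2.1, 2.9, 3.8, 4.4, 4.9, 4.9
The 2 values of 4.9 occupy positions 5–6 → average rank (5+6)/2 = 5.5.
Gus has value 4.9 → rank 5.5.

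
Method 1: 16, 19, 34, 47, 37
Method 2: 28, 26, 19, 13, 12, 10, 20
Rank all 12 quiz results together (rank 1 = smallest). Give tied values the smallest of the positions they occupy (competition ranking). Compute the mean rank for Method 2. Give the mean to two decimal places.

5.00

Sorted (ascending): 10, 12, 13, 16, 19, 19, 20, 26, 28, 34, 37, 47
The 2 values of 19 occupy positions 5–6 → each gets rank 5.
Method 2 values → pooled ranks: 28→9, 26→8, 19→5, 13→3, 12→2, 10→1, 20→7
Mean rank = (9 + 8 + 5 + 3 + 2 + 1 + 7) / 7 = 5.00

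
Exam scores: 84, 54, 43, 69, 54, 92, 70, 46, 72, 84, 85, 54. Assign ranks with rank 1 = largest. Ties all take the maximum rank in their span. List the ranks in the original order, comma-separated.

Sorted (descending): 92, 85, 84, 84, 72, 70, 69, 54, 54, 54, 46, 43
The 2 values of 84 occupy positions 3–4 → each gets rank 4.
The 3 values of 54 occupy positions 8–10 → each gets rank 10.

4, 10, 12, 7, 10, 1, 6, 11, 5, 4, 2, 10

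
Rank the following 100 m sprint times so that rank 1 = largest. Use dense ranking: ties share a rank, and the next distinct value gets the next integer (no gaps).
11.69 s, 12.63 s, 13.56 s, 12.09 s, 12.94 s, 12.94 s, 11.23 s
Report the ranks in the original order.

5, 3, 1, 4, 2, 2, 6

Sorted (descending): 13.56, 12.94, 12.94, 12.63, 12.09, 11.69, 11.23
The 2 values of 12.94 share dense rank 2.
Remaining distinct values take the next consecutive integers.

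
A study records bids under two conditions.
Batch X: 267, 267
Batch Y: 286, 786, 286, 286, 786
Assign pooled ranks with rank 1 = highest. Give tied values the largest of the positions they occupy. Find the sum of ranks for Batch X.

14

Sorted (descending): 786, 786, 286, 286, 286, 267, 267
The 2 values of 786 occupy positions 1–2 → each gets rank 2.
The 3 values of 286 occupy positions 3–5 → each gets rank 5.
The 2 values of 267 occupy positions 6–7 → each gets rank 7.
Batch X values → pooled ranks: 267→7, 267→7
Rank sum = 7 + 7 = 14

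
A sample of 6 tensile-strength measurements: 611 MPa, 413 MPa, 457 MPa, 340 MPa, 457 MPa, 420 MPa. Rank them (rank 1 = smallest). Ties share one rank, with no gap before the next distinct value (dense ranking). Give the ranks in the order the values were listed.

Sorted (ascending): 340, 413, 420, 457, 457, 611
The 2 values of 457 share dense rank 4.
Remaining distinct values take the next consecutive integers.

5, 2, 4, 1, 4, 3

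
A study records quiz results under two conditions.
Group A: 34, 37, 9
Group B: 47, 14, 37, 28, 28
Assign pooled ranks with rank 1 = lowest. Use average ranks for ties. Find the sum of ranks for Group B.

23.5

Sorted (ascending): 9, 14, 28, 28, 34, 37, 37, 47
The 2 values of 28 occupy positions 3–4 → average rank (3+4)/2 = 3.5.
The 2 values of 37 occupy positions 6–7 → average rank (6+7)/2 = 6.5.
Group B values → pooled ranks: 47→8, 14→2, 37→6.5, 28→3.5, 28→3.5
Rank sum = 8 + 2 + 6.5 + 3.5 + 3.5 = 23.5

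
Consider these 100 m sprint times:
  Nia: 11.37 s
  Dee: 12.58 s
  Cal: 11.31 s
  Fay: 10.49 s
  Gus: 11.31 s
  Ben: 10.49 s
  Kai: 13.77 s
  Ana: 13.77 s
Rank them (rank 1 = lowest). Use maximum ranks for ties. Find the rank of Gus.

Sorted (ascending): 10.49, 10.49, 11.31, 11.31, 11.37, 12.58, 13.77, 13.77
The 2 values of 10.49 occupy positions 1–2 → each gets rank 2.
The 2 values of 11.31 occupy positions 3–4 → each gets rank 4.
The 2 values of 13.77 occupy positions 7–8 → each gets rank 8.
Gus has value 11.31 s → rank 4.

4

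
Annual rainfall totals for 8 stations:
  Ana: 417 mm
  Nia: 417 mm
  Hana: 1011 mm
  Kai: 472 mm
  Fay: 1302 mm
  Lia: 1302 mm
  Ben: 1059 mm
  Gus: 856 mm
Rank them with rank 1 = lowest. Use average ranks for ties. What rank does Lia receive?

Sorted (ascending): 417, 417, 472, 856, 1011, 1059, 1302, 1302
The 2 values of 417 occupy positions 1–2 → average rank (1+2)/2 = 1.5.
The 2 values of 1302 occupy positions 7–8 → average rank (7+8)/2 = 7.5.
Lia has value 1302 mm → rank 7.5.

7.5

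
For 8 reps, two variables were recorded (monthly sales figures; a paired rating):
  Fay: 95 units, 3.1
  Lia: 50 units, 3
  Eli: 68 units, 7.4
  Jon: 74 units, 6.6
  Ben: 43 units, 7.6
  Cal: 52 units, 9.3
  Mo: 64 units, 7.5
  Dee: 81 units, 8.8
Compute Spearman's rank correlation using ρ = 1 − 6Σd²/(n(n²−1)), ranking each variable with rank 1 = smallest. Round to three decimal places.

Ranks of variable 1: 8, 2, 5, 6, 1, 3, 4, 7
Ranks of variable 2: 2, 1, 4, 3, 6, 8, 5, 7
d = r₁ − r₂: 6, 1, 1, 3, -5, -5, -1, 0
d²: 36, 1, 1, 9, 25, 25, 1, 0; Σd² = 98
ρ = 1 − 6·98/(8·63) = 1 − 588/504 = -0.167

-0.167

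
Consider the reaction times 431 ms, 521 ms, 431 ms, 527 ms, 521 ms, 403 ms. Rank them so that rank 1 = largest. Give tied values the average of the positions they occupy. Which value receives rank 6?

Sorted (descending): 527, 521, 521, 431, 431, 403
The 2 values of 521 occupy positions 2–3 → average rank (2+3)/2 = 2.5.
The 2 values of 431 occupy positions 4–5 → average rank (4+5)/2 = 4.5.
Rank 6 → value 403.

403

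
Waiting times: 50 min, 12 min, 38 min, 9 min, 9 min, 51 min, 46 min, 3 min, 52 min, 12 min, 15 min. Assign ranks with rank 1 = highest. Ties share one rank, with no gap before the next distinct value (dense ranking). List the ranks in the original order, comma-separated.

Sorted (descending): 52, 51, 50, 46, 38, 15, 12, 12, 9, 9, 3
The 2 values of 12 share dense rank 7.
The 2 values of 9 share dense rank 8.
Remaining distinct values take the next consecutive integers.

3, 7, 5, 8, 8, 2, 4, 9, 1, 7, 6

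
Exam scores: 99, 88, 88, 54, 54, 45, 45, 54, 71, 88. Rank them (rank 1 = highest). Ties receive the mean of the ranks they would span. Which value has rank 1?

Sorted (descending): 99, 88, 88, 88, 71, 54, 54, 54, 45, 45
The 3 values of 88 occupy positions 2–4 → average rank 3.
The 3 values of 54 occupy positions 6–8 → average rank 7.
The 2 values of 45 occupy positions 9–10 → average rank (9+10)/2 = 9.5.
Rank 1 → value 99.

99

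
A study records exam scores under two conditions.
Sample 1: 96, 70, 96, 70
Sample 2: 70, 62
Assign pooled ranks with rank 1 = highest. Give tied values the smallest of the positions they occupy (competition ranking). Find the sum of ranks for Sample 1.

Sorted (descending): 96, 96, 70, 70, 70, 62
The 2 values of 96 occupy positions 1–2 → each gets rank 1.
The 3 values of 70 occupy positions 3–5 → each gets rank 3.
Sample 1 values → pooled ranks: 96→1, 70→3, 96→1, 70→3
Rank sum = 1 + 3 + 1 + 3 = 8

8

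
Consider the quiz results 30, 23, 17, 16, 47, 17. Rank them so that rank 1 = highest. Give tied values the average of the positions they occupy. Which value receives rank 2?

Sorted (descending): 47, 30, 23, 17, 17, 16
The 2 values of 17 occupy positions 4–5 → average rank (4+5)/2 = 4.5.
Rank 2 → value 30.

30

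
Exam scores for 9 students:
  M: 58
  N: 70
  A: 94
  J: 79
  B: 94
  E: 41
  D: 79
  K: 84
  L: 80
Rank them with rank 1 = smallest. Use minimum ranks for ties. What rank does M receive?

Sorted (ascending): 41, 58, 70, 79, 79, 80, 84, 94, 94
The 2 values of 79 occupy positions 4–5 → each gets rank 4.
The 2 values of 94 occupy positions 8–9 → each gets rank 8.
M has value 58 → rank 2.

2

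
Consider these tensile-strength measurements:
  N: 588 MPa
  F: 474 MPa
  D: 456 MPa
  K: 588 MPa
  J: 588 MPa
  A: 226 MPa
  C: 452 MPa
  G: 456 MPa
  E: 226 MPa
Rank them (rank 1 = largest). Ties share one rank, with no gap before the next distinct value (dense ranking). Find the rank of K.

1

Sorted (descending): 588, 588, 588, 474, 456, 456, 452, 226, 226
The 3 values of 588 share dense rank 1.
The 2 values of 456 share dense rank 3.
The 2 values of 226 share dense rank 5.
Remaining distinct values take the next consecutive integers.
K has value 588 MPa → rank 1.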